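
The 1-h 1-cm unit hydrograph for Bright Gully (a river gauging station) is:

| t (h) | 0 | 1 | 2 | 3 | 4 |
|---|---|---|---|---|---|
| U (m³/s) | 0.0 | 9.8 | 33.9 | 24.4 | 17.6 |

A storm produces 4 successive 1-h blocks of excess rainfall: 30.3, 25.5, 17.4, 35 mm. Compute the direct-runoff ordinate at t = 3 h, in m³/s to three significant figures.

By discrete convolution, Q_j = Σ (P_i / 10 mm) · U_{j−i}.
At t = 3 h (j=3): Q = (30.3/10)·24.4 + (25.5/10)·33.9 + (17.4/10)·9.8 + (35/10)·0.0 = 177 m³/s.

Q ≈ 177 m³/s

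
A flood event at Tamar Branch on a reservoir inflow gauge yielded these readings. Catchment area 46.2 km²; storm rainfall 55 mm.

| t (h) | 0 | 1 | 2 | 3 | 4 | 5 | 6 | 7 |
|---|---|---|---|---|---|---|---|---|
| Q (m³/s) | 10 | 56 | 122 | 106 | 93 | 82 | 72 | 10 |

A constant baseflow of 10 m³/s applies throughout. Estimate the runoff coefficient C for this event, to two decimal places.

C ≈ 0.67

ΣQ_DR = 471.0 m³/s; V = ΣQ_DR·Δt = 1.696 × 10^6 m³.
Runoff depth d = V / A = 36.70 mm.
C = d / P = 36.70 / 55 = 0.67.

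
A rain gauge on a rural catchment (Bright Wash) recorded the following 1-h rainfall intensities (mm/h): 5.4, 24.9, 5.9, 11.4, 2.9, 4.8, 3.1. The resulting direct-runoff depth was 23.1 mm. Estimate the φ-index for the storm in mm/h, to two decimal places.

φ ≈ 6.60 mm/h

Only the 2 blocks with intensity above φ contribute runoff: 24.9, 11.4 mm/h.
Σ(I−φ)·Δt = d  ⇒  (24.9+11.4 − 2φ)·1 = 23.1
φ = (36.30 − 23.1/1) / 2 = 6.60 mm/h.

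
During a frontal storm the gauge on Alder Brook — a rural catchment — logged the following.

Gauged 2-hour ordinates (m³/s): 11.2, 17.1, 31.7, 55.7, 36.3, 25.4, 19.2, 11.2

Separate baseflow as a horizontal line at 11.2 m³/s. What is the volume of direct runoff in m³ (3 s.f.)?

V ≈ 8.51 × 10^5 m³

Direct-runoff ordinates (Q − Q_b): 0.0, 5.9, 20.5, 44.5, 25.1, 14.2, 8.0, 0.0 m³/s.
ΣQ_DR = 118.2 m³/s.
With Δt = 2 h = 7200 s, V = ΣQ_DR · Δt = 118.2 × 7200 = 8.51 × 10^5 m³.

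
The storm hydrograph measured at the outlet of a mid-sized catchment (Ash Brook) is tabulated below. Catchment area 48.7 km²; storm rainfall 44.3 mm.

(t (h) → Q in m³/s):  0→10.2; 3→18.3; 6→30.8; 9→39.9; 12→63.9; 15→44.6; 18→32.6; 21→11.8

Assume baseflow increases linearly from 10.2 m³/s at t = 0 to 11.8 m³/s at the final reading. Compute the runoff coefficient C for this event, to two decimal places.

C ≈ 0.82

ΣQ_DR = 164.1 m³/s; V = ΣQ_DR·Δt = 1.772 × 10^6 m³.
Runoff depth d = V / A = 36.39 mm.
C = d / P = 36.39 / 44.3 = 0.82.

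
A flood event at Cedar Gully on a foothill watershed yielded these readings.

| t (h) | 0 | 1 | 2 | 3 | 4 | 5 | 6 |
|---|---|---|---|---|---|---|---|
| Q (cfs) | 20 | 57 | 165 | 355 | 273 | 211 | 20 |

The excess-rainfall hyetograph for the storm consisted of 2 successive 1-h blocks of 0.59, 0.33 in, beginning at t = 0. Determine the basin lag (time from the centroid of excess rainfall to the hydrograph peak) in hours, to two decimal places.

Centroid of excess rainfall: t_c = Σ P_i·t̄_i / ΣP_i = 0.8587 h (block centres at 0.5, 1.5 h).
Hydrograph peak occurs at t = 3 h, so basin lag t_L = 3 − 0.8587 = 2.14 h.

t_L ≈ 2.14 h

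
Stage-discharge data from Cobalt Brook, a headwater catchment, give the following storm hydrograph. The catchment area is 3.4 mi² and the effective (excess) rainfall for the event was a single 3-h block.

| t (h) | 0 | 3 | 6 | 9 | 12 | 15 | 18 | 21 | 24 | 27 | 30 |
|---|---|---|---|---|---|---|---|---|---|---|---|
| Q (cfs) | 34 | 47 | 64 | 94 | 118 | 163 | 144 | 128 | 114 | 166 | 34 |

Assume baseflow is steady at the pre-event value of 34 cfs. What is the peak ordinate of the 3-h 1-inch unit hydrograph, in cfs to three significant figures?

U_p ≈ 132 cfs

Direct runoff: 0.0, 13.0, 30.0, 60.0, 84.0, 129.0, 110.0, 94.0, 80.0, 132.0, 0.0 cfs; ΣQ_DR = 732.0 cfs, peak = 132.0 cfs.
Runoff depth d = ΣQ_DR·Δt / A = 732.0 × 10800 / (3.4 mi²) = 1.001 in.
The 1-inch UH is the DRH scaled by (1 in)/d, so U_p = 132.0 × 1/1.001 = 132 cfs.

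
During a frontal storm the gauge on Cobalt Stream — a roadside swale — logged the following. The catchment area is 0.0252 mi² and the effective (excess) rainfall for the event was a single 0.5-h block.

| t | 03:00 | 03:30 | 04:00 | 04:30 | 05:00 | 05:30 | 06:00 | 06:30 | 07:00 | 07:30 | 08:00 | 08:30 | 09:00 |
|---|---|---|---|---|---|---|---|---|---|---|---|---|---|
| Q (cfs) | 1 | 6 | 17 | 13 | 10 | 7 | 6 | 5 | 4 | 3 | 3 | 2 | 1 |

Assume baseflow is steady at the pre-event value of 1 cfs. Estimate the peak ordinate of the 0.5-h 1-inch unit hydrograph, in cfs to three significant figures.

Direct runoff: 0.0, 5.0, 16.0, 12.0, 9.0, 6.0, 5.0, 4.0, 3.0, 2.0, 2.0, 1.0, 0.0 cfs; ΣQ_DR = 65.00 cfs, peak = 16.0 cfs.
Runoff depth d = ΣQ_DR·Δt / A = 65.00 × 1800 / (0.0252 mi²) = 1.998 in.
The 1-inch UH is the DRH scaled by (1 in)/d, so U_p = 16.0 × 1/1.998 = 8.01 cfs.

U_p ≈ 8.01 cfs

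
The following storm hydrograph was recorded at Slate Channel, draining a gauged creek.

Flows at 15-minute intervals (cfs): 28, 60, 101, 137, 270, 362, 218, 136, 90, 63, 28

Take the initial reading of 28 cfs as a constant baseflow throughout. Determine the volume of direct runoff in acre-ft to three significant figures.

Direct-runoff ordinates (Q − Q_b): 0.0, 32.0, 73.0, 109.0, 242.0, 334.0, 190.0, 108.0, 62.0, 35.0, 0.0 cfs.
ΣQ_DR = 1185 cfs.
With Δt = 0.25 h = 900 s, V = ΣQ_DR · Δt = 1185 × 900 = 1.07 × 10^6 ft³ = 24.5 acre-ft.

V ≈ 24.5 acre-ft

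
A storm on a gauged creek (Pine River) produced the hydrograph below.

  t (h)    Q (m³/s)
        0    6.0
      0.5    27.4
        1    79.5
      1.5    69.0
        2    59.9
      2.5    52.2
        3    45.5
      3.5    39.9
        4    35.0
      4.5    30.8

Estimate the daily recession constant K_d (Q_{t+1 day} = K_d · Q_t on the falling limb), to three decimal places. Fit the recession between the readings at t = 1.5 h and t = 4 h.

Between t = 1.5 h and t = 4 h the flow falls from 69.0 to 35.0 m³/s over 5×0.5 h = 2.5 h.
Per-interval ratio K = (35.0/69.0)^(1/5) = 0.8731; K_d = K^(24/0.5) = 0.001.

K_d ≈ 0.001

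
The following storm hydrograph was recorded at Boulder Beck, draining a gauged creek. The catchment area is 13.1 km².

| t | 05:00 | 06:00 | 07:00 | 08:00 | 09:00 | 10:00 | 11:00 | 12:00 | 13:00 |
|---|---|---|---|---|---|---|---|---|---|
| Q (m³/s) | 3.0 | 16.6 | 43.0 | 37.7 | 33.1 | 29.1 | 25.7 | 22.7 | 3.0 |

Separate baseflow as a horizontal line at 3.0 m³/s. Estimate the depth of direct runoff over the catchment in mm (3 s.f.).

d ≈ 51.4 mm

Direct runoff: 0.0, 13.6, 40.0, 34.7, 30.1, 26.1, 22.7, 19.7, 0.0 m³/s; ΣQ_DR = 186.9 m³/s.
V = ΣQ_DR · Δt = 186.9 × 3600 s = 6.728 × 10^5 m³.
Over A = 13.1 km², depth = V / A = 51.4 mm.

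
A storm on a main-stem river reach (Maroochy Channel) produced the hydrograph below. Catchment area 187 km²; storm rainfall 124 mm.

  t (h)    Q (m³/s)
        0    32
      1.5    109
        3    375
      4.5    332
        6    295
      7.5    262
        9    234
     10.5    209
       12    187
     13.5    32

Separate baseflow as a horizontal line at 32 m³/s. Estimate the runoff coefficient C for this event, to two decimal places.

ΣQ_DR = 1747 m³/s; V = ΣQ_DR·Δt = 9.434 × 10^6 m³.
Runoff depth d = V / A = 50.45 mm.
C = d / P = 50.45 / 124 = 0.41.

C ≈ 0.41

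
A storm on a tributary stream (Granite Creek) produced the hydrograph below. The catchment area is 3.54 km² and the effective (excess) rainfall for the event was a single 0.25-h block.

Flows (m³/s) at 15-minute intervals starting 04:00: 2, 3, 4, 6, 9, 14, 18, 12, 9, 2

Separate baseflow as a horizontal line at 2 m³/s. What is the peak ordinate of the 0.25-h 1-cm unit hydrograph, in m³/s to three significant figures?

Direct runoff: 0.0, 1.0, 2.0, 4.0, 7.0, 12.0, 16.0, 10.0, 7.0, 0.0 m³/s; ΣQ_DR = 59.00 m³/s, peak = 16.0 m³/s.
Runoff depth d = ΣQ_DR·Δt / A = 59.00 × 900 / (3.54 km²) = 15.00 mm.
The 1-cm UH is the DRH scaled by (10 mm)/d, so U_p = 16.0 × 10/15.00 = 10.7 m³/s.

U_p ≈ 10.7 m³/s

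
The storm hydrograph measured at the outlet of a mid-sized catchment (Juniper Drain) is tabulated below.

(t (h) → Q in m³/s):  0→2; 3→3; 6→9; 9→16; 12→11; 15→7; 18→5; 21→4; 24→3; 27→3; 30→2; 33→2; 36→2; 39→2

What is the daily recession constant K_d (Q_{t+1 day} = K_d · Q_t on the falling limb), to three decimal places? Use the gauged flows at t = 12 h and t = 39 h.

K_d ≈ 0.220

Between t = 12 h and t = 39 h the flow falls from 11 to 2 m³/s over 9×3 h = 27 h.
Per-interval ratio K = (2/11)^(1/9) = 0.8274; K_d = K^(24/3) = 0.220.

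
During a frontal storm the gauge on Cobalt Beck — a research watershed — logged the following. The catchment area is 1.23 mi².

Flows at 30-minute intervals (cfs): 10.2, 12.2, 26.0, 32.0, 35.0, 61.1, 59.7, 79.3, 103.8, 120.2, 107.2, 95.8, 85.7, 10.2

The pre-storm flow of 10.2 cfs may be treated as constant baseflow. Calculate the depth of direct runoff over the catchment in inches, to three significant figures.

d ≈ 0.438 in

Direct runoff: 0.0, 2.0, 15.8, 21.8, 24.8, 50.9, 49.5, 69.1, 93.6, 110.0, 97.0, 85.6, 75.5, 0.0 cfs; ΣQ_DR = 695.6 cfs.
V = ΣQ_DR · Δt = 695.6 × 1800 s = 1.252 × 10^6 ft³.
Over A = 1.23 mi², depth = V / A = 0.438 in.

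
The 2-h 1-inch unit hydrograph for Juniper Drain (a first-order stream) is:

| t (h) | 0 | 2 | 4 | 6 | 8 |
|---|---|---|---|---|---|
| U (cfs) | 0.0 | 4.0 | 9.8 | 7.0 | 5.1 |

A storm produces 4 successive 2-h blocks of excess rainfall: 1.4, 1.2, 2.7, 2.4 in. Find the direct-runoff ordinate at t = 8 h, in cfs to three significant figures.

By discrete convolution, Q_j = Σ (P_i / 1 in) · U_{j−i}.
At t = 8 h (j=4): Q = (1.4/1)·5.1 + (1.2/1)·7.0 + (2.7/1)·9.8 + (2.4/1)·4.0 = 51.6 cfs.

Q ≈ 51.6 cfs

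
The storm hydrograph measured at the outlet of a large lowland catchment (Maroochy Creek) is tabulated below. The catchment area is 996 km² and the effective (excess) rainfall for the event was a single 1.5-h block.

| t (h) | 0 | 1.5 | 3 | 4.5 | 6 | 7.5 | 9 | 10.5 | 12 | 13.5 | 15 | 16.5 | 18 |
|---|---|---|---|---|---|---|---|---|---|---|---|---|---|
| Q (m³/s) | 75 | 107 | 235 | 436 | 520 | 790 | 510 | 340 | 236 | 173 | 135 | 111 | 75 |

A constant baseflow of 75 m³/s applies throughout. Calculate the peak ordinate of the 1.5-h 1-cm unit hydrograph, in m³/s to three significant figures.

Direct runoff: 0.0, 32.0, 160.0, 361.0, 445.0, 715.0, 435.0, 265.0, 161.0, 98.0, 60.0, 36.0, 0.0 m³/s; ΣQ_DR = 2768 m³/s, peak = 715.0 m³/s.
Runoff depth d = ΣQ_DR·Δt / A = 2768 × 5400 / (996 km²) = 15.01 mm.
The 1-cm UH is the DRH scaled by (10 mm)/d, so U_p = 715.0 × 10/15.01 = 476 m³/s.

U_p ≈ 476 m³/s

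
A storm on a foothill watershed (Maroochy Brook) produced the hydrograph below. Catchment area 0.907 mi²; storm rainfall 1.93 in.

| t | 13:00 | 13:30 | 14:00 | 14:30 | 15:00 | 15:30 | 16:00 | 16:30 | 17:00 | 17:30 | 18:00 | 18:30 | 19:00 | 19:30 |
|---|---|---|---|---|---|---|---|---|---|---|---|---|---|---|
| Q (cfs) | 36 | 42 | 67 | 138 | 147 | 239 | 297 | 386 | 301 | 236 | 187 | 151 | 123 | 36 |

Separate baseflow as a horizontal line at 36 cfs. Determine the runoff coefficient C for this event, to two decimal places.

ΣQ_DR = 1882 cfs; V = ΣQ_DR·Δt = 3.388 × 10^6 ft³.
Runoff depth d = V / A = 1.608 in.
C = d / P = 1.608 / 1.93 = 0.83.

C ≈ 0.83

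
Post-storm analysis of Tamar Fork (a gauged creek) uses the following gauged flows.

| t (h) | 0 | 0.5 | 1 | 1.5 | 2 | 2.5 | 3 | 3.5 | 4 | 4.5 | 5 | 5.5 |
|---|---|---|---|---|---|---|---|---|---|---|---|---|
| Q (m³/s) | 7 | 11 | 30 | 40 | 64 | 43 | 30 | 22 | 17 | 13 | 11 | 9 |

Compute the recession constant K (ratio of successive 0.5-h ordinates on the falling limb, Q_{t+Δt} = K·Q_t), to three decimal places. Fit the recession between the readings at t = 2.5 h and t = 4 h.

K ≈ 0.734

Using the recession-limb readings at t = 2.5 h and t = 4 h: Q falls from 43 to 17 m³/s over 3 intervals.
K = (Q₂/Q₁)^(1/3) = (17/43)^(1/3) = 0.734.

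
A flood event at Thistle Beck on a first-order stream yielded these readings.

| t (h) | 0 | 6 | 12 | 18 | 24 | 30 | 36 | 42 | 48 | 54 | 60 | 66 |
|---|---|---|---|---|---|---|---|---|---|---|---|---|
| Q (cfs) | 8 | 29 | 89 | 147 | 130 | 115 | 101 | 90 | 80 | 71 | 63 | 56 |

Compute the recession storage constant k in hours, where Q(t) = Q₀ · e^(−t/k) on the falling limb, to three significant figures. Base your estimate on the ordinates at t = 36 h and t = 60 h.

On the falling limb, Q drops from 101 to 63 cfs between t = 36 h and t = 60 h (Δt = 24 h).
k = −Δt / ln(Q₂/Q₁) = −24 / ln(63/101) = 50.8 h.

k ≈ 50.8 h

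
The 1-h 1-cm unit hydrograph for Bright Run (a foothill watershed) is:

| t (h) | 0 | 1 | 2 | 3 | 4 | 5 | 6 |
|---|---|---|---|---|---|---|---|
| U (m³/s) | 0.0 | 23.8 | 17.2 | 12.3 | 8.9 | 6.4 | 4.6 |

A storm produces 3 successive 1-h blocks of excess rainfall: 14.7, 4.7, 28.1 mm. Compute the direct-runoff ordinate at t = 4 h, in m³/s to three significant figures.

By discrete convolution, Q_j = Σ (P_i / 10 mm) · U_{j−i}.
At t = 4 h (j=4): Q = (14.7/10)·8.9 + (4.7/10)·12.3 + (28.1/10)·17.2 = 67.2 m³/s.

Q ≈ 67.2 m³/s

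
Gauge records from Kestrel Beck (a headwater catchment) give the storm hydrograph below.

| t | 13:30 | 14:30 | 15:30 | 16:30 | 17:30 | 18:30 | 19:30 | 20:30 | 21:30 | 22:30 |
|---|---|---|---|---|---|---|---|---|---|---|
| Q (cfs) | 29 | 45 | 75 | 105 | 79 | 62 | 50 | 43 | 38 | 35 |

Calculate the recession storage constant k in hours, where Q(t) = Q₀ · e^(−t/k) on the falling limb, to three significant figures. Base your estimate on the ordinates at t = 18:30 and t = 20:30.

k ≈ 5.47 h

On the falling limb, Q drops from 62 to 43 cfs between t = 18:30 and t = 20:30 (Δt = 2 h).
k = −Δt / ln(Q₂/Q₁) = −2 / ln(43/62) = 5.47 h.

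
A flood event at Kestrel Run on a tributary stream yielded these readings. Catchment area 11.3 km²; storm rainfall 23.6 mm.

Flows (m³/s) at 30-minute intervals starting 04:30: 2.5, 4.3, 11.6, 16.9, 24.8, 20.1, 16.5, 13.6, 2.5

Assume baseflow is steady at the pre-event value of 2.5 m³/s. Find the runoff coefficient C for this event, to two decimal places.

ΣQ_DR = 90.30 m³/s; V = ΣQ_DR·Δt = 1.625 × 10^5 m³.
Runoff depth d = V / A = 14.38 mm.
C = d / P = 14.38 / 23.6 = 0.61.

C ≈ 0.61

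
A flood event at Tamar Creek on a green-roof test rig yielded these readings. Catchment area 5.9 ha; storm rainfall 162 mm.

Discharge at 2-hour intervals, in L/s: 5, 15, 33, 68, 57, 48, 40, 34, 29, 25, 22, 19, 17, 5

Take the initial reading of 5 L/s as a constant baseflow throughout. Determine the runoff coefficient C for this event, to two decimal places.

ΣQ_DR = 347.0 L/s; V = ΣQ_DR·Δt = 2.498 × 10^6 L.
Runoff depth d = V / A = 42.35 mm.
C = d / P = 42.35 / 162 = 0.26.

C ≈ 0.26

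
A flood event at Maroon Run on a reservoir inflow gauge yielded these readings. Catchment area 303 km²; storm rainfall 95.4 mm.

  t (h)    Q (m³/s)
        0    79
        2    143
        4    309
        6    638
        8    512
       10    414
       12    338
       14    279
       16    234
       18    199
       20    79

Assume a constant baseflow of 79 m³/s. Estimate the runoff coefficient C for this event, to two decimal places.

C ≈ 0.59

ΣQ_DR = 2355 m³/s; V = ΣQ_DR·Δt = 1.696 × 10^7 m³.
Runoff depth d = V / A = 55.96 mm.
C = d / P = 55.96 / 95.4 = 0.59.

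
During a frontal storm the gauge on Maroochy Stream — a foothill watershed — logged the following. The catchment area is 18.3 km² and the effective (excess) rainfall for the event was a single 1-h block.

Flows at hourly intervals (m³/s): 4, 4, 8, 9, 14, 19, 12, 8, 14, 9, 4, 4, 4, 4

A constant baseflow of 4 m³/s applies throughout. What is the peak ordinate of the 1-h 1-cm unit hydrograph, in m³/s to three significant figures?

Direct runoff: 0.0, 0.0, 4.0, 5.0, 10.0, 15.0, 8.0, 4.0, 10.0, 5.0, 0.0, 0.0, 0.0, 0.0 m³/s; ΣQ_DR = 61.00 m³/s, peak = 15.0 m³/s.
Runoff depth d = ΣQ_DR·Δt / A = 61.00 × 3600 / (18.3 km²) = 12.00 mm.
The 1-cm UH is the DRH scaled by (10 mm)/d, so U_p = 15.0 × 10/12.00 = 12.5 m³/s.

U_p ≈ 12.5 m³/s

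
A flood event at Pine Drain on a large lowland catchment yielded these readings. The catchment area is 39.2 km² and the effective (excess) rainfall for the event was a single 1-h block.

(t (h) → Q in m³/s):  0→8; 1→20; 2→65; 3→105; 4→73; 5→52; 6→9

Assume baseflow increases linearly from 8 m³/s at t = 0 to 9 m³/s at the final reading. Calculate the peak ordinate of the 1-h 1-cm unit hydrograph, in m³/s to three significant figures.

Direct runoff: 0.00, 11.83, 56.67, 96.50, 64.33, 43.17, 0.00 m³/s; ΣQ_DR = 272.5 m³/s, peak = 96.50 m³/s.
Runoff depth d = ΣQ_DR·Δt / A = 272.5 × 3600 / (39.2 km²) = 25.03 mm.
The 1-cm UH is the DRH scaled by (10 mm)/d, so U_p = 96.50 × 10/25.03 = 38.6 m³/s.

U_p ≈ 38.6 m³/s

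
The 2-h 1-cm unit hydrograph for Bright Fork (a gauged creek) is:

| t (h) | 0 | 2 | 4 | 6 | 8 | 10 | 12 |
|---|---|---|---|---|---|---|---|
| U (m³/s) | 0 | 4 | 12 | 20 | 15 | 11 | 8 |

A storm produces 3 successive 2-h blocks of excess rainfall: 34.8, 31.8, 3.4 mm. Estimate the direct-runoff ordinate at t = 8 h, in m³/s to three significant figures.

By discrete convolution, Q_j = Σ (P_i / 10 mm) · U_{j−i}.
At t = 8 h (j=4): Q = (34.8/10)·15 + (31.8/10)·20 + (3.4/10)·12 = 120 m³/s.

Q ≈ 120 m³/s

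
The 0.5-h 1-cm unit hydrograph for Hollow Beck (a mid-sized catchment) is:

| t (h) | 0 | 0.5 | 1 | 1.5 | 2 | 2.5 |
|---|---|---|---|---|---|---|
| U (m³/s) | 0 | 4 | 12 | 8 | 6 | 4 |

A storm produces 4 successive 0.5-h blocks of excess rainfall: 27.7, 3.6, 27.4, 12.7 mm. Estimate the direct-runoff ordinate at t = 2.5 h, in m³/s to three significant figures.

By discrete convolution, Q_j = Σ (P_i / 10 mm) · U_{j−i}.
At t = 2.5 h (j=5): Q = (27.7/10)·4 + (3.6/10)·6 + (27.4/10)·8 + (12.7/10)·12 = 50.4 m³/s.

Q ≈ 50.4 m³/s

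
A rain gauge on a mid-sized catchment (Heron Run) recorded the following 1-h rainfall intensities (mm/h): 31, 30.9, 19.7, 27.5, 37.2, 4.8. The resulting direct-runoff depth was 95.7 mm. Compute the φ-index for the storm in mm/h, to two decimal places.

φ ≈ 10.12 mm/h

Only the 5 blocks with intensity above φ contribute runoff: 31, 30.9, 19.7, 27.5, 37.2 mm/h.
Σ(I−φ)·Δt = d  ⇒  (31+30.9+19.7+27.5+37.2 − 5φ)·1 = 95.7
φ = (146.3 − 95.7/1) / 5 = 10.12 mm/h.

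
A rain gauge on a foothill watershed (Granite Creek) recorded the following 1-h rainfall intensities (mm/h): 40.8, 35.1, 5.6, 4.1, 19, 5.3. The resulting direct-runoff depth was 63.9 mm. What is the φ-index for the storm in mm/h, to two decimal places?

φ ≈ 10.33 mm/h

Only the 3 blocks with intensity above φ contribute runoff: 40.8, 35.1, 19 mm/h.
Σ(I−φ)·Δt = d  ⇒  (40.8+35.1+19 − 3φ)·1 = 63.9
φ = (94.90 − 63.9/1) / 3 = 10.33 mm/h.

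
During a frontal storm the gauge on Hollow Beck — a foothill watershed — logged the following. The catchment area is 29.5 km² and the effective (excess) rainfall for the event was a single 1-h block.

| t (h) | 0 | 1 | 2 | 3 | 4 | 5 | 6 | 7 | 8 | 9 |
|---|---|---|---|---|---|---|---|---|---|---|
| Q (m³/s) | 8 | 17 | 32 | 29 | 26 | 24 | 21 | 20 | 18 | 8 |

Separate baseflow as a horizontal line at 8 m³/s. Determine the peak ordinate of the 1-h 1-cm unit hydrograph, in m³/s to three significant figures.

U_p ≈ 16.0 m³/s

Direct runoff: 0.0, 9.0, 24.0, 21.0, 18.0, 16.0, 13.0, 12.0, 10.0, 0.0 m³/s; ΣQ_DR = 123.0 m³/s, peak = 24.0 m³/s.
Runoff depth d = ΣQ_DR·Δt / A = 123.0 × 3600 / (29.5 km²) = 15.01 mm.
The 1-cm UH is the DRH scaled by (10 mm)/d, so U_p = 24.0 × 10/15.01 = 16.0 m³/s.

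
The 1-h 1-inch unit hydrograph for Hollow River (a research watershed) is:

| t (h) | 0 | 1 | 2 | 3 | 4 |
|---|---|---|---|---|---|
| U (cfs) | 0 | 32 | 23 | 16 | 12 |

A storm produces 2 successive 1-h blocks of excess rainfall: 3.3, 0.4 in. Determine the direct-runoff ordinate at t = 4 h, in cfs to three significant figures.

Q ≈ 46.0 cfs

By discrete convolution, Q_j = Σ (P_i / 1 in) · U_{j−i}.
At t = 4 h (j=4): Q = (3.3/1)·12 + (0.4/1)·16 = 46.0 cfs.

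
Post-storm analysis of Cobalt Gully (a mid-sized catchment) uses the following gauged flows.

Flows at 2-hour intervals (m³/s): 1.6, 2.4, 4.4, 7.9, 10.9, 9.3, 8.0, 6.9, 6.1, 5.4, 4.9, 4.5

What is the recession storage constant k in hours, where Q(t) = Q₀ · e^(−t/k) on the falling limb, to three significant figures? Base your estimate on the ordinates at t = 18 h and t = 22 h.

On the falling limb, Q drops from 5.4 to 4.5 m³/s between t = 18 h and t = 22 h (Δt = 4 h).
k = −Δt / ln(Q₂/Q₁) = −4 / ln(4.5/5.4) = 21.9 h.

k ≈ 21.9 h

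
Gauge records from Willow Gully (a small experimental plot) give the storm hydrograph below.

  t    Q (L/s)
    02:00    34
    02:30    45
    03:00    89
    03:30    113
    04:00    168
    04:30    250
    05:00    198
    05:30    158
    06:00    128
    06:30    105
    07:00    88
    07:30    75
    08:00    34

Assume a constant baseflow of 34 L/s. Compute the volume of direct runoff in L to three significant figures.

V ≈ 1.88 × 10^6 L

Direct-runoff ordinates (Q − Q_b): 0.0, 11.0, 55.0, 79.0, 134.0, 216.0, 164.0, 124.0, 94.0, 71.0, 54.0, 41.0, 0.0 L/s.
ΣQ_DR = 1043 L/s.
With Δt = 0.5 h = 1800 s, V = ΣQ_DR · Δt = 1043 × 1800 = 1.88 × 10^6 L.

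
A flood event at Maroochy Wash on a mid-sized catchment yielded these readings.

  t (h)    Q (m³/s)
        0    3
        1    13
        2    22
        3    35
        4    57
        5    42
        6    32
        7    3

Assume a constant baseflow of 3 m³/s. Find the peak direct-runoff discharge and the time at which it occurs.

Subtracting baseflow gives direct-runoff ordinates: 0.0, 10.0, 19.0, 32.0, 54.0, 39.0, 29.0, 0.0 m³/s.
The maximum is 54.0 m³/s, occurring at the reading for t = 4 h.

Q_p = 54.0 m³/s at t = 4 h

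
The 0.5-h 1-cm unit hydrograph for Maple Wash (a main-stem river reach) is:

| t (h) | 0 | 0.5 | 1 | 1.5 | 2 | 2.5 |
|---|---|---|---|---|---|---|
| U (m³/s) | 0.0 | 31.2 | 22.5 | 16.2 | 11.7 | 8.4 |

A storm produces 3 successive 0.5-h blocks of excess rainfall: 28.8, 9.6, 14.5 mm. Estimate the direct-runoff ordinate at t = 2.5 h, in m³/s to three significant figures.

By discrete convolution, Q_j = Σ (P_i / 10 mm) · U_{j−i}.
At t = 2.5 h (j=5): Q = (28.8/10)·8.4 + (9.6/10)·11.7 + (14.5/10)·16.2 = 58.9 m³/s.

Q ≈ 58.9 m³/s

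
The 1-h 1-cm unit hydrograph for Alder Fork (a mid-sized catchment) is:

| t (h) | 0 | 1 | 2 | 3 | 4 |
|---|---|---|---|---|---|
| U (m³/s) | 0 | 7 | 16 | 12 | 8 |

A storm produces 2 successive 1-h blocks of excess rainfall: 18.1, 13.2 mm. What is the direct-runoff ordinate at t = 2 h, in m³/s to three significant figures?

Q ≈ 38.2 m³/s

By discrete convolution, Q_j = Σ (P_i / 10 mm) · U_{j−i}.
At t = 2 h (j=2): Q = (18.1/10)·16 + (13.2/10)·7 = 38.2 m³/s.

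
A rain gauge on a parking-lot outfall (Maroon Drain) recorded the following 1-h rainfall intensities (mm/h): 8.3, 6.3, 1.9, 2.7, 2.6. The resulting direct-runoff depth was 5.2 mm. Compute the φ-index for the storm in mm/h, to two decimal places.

Only the 2 blocks with intensity above φ contribute runoff: 8.3, 6.3 mm/h.
Σ(I−φ)·Δt = d  ⇒  (8.3+6.3 − 2φ)·1 = 5.2
φ = (14.60 − 5.2/1) / 2 = 4.70 mm/h.

φ ≈ 4.70 mm/h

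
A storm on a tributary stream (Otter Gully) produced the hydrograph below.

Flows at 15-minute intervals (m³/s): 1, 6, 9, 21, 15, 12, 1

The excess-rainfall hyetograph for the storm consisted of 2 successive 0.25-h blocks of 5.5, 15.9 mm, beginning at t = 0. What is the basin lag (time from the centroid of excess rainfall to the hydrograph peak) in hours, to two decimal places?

t_L ≈ 0.44 h

Centroid of excess rainfall: t_c = Σ P_i·t̄_i / ΣP_i = 0.3107 h (block centres at 0.125, 0.375 h).
Hydrograph peak occurs at t = 0.75 h, so basin lag t_L = 0.75 − 0.3107 = 0.44 h.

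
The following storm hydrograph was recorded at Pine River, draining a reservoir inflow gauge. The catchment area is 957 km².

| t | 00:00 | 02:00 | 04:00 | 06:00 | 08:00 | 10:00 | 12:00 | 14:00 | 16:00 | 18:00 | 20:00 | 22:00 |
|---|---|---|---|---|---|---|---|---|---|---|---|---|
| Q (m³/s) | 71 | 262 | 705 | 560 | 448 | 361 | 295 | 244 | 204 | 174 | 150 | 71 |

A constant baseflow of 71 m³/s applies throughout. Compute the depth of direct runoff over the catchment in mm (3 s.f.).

Direct runoff: 0.0, 191.0, 634.0, 489.0, 377.0, 290.0, 224.0, 173.0, 133.0, 103.0, 79.0, 0.0 m³/s; ΣQ_DR = 2693 m³/s.
V = ΣQ_DR · Δt = 2693 × 7200 s = 1.939 × 10^7 m³.
Over A = 957 km², depth = V / A = 20.3 mm.

d ≈ 20.3 mm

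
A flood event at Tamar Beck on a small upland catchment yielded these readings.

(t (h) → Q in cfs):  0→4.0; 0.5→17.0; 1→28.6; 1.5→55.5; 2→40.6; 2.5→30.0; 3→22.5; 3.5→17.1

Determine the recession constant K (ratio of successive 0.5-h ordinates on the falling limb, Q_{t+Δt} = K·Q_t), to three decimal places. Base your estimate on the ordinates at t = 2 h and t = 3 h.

Using the recession-limb readings at t = 2 h and t = 3 h: Q falls from 40.6 to 22.5 cfs over 2 intervals.
K = (Q₂/Q₁)^(1/2) = (22.5/40.6)^(1/2) = 0.744.

K ≈ 0.744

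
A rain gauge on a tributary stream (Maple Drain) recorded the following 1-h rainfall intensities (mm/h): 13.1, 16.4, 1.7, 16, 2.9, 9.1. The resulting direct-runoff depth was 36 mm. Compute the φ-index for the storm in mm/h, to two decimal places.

φ ≈ 4.65 mm/h

Only the 4 blocks with intensity above φ contribute runoff: 13.1, 16.4, 16, 9.1 mm/h.
Σ(I−φ)·Δt = d  ⇒  (13.1+16.4+16+9.1 − 4φ)·1 = 36
φ = (54.60 − 36/1) / 4 = 4.65 mm/h.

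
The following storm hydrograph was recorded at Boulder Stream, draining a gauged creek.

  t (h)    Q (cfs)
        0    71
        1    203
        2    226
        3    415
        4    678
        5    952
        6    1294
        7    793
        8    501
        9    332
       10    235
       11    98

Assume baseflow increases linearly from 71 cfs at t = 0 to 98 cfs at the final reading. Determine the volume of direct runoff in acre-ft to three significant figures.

V ≈ 395 acre-ft

Direct-runoff ordinates (Q − Q_b): 0.00, 129.55, 150.09, 336.64, 597.18, 868.73, 1208.27, 704.82, 410.36, 238.91, 139.45, 0.00 cfs.
ΣQ_DR = 4784 cfs.
With Δt = 1 h = 3600 s, V = ΣQ_DR · Δt = 4784 × 3600 = 1.72 × 10^7 ft³ = 395 acre-ft.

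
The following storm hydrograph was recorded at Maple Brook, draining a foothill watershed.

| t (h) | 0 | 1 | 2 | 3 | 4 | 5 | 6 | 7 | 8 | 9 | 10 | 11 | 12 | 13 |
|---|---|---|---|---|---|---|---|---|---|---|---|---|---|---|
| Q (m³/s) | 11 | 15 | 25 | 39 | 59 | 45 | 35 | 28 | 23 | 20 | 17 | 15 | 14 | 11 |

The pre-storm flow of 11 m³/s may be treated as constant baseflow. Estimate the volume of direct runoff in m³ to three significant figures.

V ≈ 7.31 × 10^5 m³

Direct-runoff ordinates (Q − Q_b): 0.0, 4.0, 14.0, 28.0, 48.0, 34.0, 24.0, 17.0, 12.0, 9.0, 6.0, 4.0, 3.0, 0.0 m³/s.
ΣQ_DR = 203.0 m³/s.
With Δt = 1 h = 3600 s, V = ΣQ_DR · Δt = 203.0 × 3600 = 7.31 × 10^5 m³.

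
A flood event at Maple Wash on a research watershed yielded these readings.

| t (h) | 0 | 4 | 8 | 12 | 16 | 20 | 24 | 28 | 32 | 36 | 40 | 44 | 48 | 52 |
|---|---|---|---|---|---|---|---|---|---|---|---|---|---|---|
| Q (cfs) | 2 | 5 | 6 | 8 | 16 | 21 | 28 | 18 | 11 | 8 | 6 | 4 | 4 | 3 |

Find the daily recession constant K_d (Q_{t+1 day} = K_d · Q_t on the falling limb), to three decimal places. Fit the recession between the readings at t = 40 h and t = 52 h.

K_d ≈ 0.250

Between t = 40 h and t = 52 h the flow falls from 6 to 3 cfs over 3×4 h = 12 h.
Per-interval ratio K = (3/6)^(1/3) = 0.7937; K_d = K^(24/4) = 0.250.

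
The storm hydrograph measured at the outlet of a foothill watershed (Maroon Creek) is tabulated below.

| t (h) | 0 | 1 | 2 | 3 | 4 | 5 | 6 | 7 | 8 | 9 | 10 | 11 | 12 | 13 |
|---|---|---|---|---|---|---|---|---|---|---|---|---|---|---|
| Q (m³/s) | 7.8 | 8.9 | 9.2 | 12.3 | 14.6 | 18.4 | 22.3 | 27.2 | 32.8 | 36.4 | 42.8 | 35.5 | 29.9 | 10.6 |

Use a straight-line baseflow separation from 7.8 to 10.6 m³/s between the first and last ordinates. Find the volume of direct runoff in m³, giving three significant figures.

Direct-runoff ordinates (Q − Q_b): 0.00, 0.88, 0.97, 3.85, 5.94, 9.52, 13.21, 17.89, 23.28, 26.66, 32.85, 25.33, 19.52, 0.00 m³/s.
ΣQ_DR = 179.9 m³/s.
With Δt = 1 h = 3600 s, V = ΣQ_DR · Δt = 179.9 × 3600 = 6.48 × 10^5 m³.

V ≈ 6.48 × 10^5 m³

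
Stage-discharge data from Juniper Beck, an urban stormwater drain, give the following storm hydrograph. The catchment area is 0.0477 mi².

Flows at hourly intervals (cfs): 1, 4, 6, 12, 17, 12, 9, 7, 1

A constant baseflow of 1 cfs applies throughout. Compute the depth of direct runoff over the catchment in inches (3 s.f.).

Direct runoff: 0.0, 3.0, 5.0, 11.0, 16.0, 11.0, 8.0, 6.0, 0.0 cfs; ΣQ_DR = 60.00 cfs.
V = ΣQ_DR · Δt = 60.00 × 3600 s = 2.160 × 10^5 ft³.
Over A = 0.0477 mi², depth = V / A = 1.95 in.

d ≈ 1.95 in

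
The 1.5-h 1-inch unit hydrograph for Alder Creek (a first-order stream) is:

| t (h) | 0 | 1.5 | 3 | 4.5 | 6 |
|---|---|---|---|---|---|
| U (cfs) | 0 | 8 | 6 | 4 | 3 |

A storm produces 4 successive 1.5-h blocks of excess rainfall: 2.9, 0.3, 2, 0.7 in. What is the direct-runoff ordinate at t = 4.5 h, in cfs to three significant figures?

By discrete convolution, Q_j = Σ (P_i / 1 in) · U_{j−i}.
At t = 4.5 h (j=3): Q = (2.9/1)·4 + (0.3/1)·6 + (2/1)·8 + (0.7/1)·0 = 29.4 cfs.

Q ≈ 29.4 cfs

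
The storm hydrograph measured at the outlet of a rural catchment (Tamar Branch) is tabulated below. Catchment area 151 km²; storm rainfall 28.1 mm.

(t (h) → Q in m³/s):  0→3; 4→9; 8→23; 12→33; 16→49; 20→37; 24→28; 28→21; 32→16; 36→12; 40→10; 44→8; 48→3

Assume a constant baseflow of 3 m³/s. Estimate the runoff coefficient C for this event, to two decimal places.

C ≈ 0.72

ΣQ_DR = 213.0 m³/s; V = ΣQ_DR·Δt = 3.067 × 10^6 m³.
Runoff depth d = V / A = 20.31 mm.
C = d / P = 20.31 / 28.1 = 0.72.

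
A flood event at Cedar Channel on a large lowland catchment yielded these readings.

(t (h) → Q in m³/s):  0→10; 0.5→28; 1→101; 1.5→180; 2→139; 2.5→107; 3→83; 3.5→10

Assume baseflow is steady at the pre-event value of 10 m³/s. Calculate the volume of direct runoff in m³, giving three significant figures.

Direct-runoff ordinates (Q − Q_b): 0.0, 18.0, 91.0, 170.0, 129.0, 97.0, 73.0, 0.0 m³/s.
ΣQ_DR = 578.0 m³/s.
With Δt = 0.5 h = 1800 s, V = ΣQ_DR · Δt = 578.0 × 1800 = 1.04 × 10^6 m³.

V ≈ 1.04 × 10^6 m³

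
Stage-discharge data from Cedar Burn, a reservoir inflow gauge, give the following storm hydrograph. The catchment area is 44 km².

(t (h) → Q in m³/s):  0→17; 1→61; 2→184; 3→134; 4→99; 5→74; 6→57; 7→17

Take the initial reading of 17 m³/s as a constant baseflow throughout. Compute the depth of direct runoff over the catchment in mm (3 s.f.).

Direct runoff: 0.0, 44.0, 167.0, 117.0, 82.0, 57.0, 40.0, 0.0 m³/s; ΣQ_DR = 507.0 m³/s.
V = ΣQ_DR · Δt = 507.0 × 3600 s = 1.825 × 10^6 m³.
Over A = 44 km², depth = V / A = 41.5 mm.

d ≈ 41.5 mm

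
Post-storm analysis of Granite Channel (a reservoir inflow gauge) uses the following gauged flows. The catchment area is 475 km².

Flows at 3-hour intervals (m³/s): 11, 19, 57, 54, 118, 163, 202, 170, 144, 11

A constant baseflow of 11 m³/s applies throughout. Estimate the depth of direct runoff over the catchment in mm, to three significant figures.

Direct runoff: 0.0, 8.0, 46.0, 43.0, 107.0, 152.0, 191.0, 159.0, 133.0, 0.0 m³/s; ΣQ_DR = 839.0 m³/s.
V = ΣQ_DR · Δt = 839.0 × 10800 s = 9.061 × 10^6 m³.
Over A = 475 km², depth = V / A = 19.1 mm.

d ≈ 19.1 mm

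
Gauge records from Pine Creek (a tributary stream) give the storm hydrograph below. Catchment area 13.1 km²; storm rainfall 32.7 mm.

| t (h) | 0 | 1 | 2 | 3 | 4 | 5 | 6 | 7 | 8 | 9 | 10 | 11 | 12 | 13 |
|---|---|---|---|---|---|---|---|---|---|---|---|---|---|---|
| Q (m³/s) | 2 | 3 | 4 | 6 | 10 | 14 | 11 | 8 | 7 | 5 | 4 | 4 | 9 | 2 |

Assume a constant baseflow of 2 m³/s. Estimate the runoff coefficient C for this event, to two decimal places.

C ≈ 0.51

ΣQ_DR = 61.00 m³/s; V = ΣQ_DR·Δt = 2.196 × 10^5 m³.
Runoff depth d = V / A = 16.76 mm.
C = d / P = 16.76 / 32.7 = 0.51.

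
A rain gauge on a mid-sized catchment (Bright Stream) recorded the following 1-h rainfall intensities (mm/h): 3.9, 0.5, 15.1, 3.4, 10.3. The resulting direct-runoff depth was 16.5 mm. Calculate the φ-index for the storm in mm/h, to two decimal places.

φ ≈ 4.45 mm/h

Only the 2 blocks with intensity above φ contribute runoff: 15.1, 10.3 mm/h.
Σ(I−φ)·Δt = d  ⇒  (15.1+10.3 − 2φ)·1 = 16.5
φ = (25.40 − 16.5/1) / 2 = 4.45 mm/h.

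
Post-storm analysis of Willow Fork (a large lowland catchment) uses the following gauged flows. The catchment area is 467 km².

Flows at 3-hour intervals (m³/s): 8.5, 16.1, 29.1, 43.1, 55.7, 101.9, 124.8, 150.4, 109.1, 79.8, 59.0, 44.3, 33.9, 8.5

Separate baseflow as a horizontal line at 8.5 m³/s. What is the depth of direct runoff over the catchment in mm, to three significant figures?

d ≈ 17.2 mm

Direct runoff: 0.0, 7.6, 20.6, 34.6, 47.2, 93.4, 116.3, 141.9, 100.6, 71.3, 50.5, 35.8, 25.4, 0.0 m³/s; ΣQ_DR = 745.2 m³/s.
V = ΣQ_DR · Δt = 745.2 × 10800 s = 8.048 × 10^6 m³.
Over A = 467 km², depth = V / A = 17.2 mm.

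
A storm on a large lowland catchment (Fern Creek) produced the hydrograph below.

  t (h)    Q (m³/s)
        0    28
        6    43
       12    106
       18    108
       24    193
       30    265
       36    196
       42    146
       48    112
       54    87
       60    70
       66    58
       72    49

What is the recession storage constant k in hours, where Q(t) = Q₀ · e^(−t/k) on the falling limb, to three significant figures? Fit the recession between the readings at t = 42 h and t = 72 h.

On the falling limb, Q drops from 146 to 49 m³/s between t = 42 h and t = 72 h (Δt = 30 h).
k = −Δt / ln(Q₂/Q₁) = −30 / ln(49/146) = 27.5 h.

k ≈ 27.5 h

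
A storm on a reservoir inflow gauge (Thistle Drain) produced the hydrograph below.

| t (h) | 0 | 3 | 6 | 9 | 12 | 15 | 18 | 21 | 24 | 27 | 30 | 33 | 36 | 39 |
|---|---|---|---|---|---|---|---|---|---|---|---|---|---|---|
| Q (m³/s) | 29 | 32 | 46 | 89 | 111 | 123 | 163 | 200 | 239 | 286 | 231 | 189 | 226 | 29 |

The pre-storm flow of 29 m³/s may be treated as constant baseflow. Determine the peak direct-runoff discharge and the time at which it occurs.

Q_p = 257.0 m³/s at t = 27 h

Subtracting baseflow gives direct-runoff ordinates: 0.0, 3.0, 17.0, 60.0, 82.0, 94.0, 134.0, 171.0, 210.0, 257.0, 202.0, 160.0, 197.0, 0.0 m³/s.
The maximum is 257.0 m³/s, occurring at the reading for t = 27 h.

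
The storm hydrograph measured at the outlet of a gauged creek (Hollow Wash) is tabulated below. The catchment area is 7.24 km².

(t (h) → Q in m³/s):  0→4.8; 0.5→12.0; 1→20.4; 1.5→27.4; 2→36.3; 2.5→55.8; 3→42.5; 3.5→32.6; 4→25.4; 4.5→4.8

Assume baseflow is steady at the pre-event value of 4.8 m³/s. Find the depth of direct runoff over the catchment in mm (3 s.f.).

Direct runoff: 0.0, 7.2, 15.6, 22.6, 31.5, 51.0, 37.7, 27.8, 20.6, 0.0 m³/s; ΣQ_DR = 214.0 m³/s.
V = ΣQ_DR · Δt = 214.0 × 1800 s = 3.852 × 10^5 m³.
Over A = 7.24 km², depth = V / A = 53.2 mm.

d ≈ 53.2 mm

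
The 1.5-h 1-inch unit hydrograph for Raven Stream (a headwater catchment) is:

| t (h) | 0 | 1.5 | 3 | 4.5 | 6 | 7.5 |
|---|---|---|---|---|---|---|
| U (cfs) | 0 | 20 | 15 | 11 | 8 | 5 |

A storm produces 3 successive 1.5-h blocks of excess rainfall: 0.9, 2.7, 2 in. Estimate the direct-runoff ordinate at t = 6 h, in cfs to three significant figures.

By discrete convolution, Q_j = Σ (P_i / 1 in) · U_{j−i}.
At t = 6 h (j=4): Q = (0.9/1)·8 + (2.7/1)·11 + (2/1)·15 = 66.9 cfs.

Q ≈ 66.9 cfs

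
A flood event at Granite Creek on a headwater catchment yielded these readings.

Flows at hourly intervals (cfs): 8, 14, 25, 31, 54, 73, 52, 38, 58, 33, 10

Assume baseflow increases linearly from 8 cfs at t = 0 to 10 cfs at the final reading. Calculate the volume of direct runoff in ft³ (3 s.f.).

Direct-runoff ordinates (Q − Q_b): 0.00, 5.80, 16.60, 22.40, 45.20, 64.00, 42.80, 28.60, 48.40, 23.20, 0.00 cfs.
ΣQ_DR = 297.0 cfs.
With Δt = 1 h = 3600 s, V = ΣQ_DR · Δt = 297.0 × 3600 = 1.07 × 10^6 ft³.

V ≈ 1.07 × 10^6 ft³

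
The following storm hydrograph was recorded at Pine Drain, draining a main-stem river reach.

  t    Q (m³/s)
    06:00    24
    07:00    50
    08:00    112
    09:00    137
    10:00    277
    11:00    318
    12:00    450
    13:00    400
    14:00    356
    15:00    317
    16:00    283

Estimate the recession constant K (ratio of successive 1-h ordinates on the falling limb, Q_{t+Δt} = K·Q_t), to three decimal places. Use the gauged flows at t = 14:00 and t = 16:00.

K ≈ 0.892

Using the recession-limb readings at t = 14:00 and t = 16:00: Q falls from 356 to 283 m³/s over 2 intervals.
K = (Q₂/Q₁)^(1/2) = (283/356)^(1/2) = 0.892.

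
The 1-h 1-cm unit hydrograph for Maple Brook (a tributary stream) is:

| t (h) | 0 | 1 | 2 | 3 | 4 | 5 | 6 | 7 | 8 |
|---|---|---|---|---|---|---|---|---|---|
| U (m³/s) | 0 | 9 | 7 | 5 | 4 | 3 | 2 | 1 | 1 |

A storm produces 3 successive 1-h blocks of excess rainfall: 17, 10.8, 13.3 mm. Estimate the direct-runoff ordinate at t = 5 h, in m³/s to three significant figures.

Q ≈ 16.1 m³/s

By discrete convolution, Q_j = Σ (P_i / 10 mm) · U_{j−i}.
At t = 5 h (j=5): Q = (17/10)·3 + (10.8/10)·4 + (13.3/10)·5 = 16.1 m³/s.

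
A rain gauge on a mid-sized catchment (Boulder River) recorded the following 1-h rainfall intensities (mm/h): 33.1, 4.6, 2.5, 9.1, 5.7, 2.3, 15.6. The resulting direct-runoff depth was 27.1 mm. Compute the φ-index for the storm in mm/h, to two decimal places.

φ ≈ 10.80 mm/h

Only the 2 blocks with intensity above φ contribute runoff: 33.1, 15.6 mm/h.
Σ(I−φ)·Δt = d  ⇒  (33.1+15.6 − 2φ)·1 = 27.1
φ = (48.70 − 27.1/1) / 2 = 10.80 mm/h.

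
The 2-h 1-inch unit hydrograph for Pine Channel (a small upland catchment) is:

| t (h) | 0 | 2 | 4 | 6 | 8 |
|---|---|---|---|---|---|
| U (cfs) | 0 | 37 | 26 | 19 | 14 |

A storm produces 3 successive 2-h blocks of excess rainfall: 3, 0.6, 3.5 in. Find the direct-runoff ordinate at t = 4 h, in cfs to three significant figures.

Q ≈ 100 cfs

By discrete convolution, Q_j = Σ (P_i / 1 in) · U_{j−i}.
At t = 4 h (j=2): Q = (3/1)·26 + (0.6/1)·37 + (3.5/1)·0 = 100 cfs.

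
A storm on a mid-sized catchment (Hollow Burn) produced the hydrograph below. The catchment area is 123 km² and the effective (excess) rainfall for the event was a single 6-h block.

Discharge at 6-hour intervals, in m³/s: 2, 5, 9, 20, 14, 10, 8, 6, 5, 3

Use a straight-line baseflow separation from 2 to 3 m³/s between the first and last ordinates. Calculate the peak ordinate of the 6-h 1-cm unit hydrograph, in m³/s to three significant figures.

U_p ≈ 17.6 m³/s

Direct runoff: 0.00, 2.89, 6.78, 17.67, 11.56, 7.44, 5.33, 3.22, 2.11, 0.00 m³/s; ΣQ_DR = 57.00 m³/s, peak = 17.67 m³/s.
Runoff depth d = ΣQ_DR·Δt / A = 57.00 × 21600 / (123 km²) = 10.01 mm.
The 1-cm UH is the DRH scaled by (10 mm)/d, so U_p = 17.67 × 10/10.01 = 17.6 m³/s.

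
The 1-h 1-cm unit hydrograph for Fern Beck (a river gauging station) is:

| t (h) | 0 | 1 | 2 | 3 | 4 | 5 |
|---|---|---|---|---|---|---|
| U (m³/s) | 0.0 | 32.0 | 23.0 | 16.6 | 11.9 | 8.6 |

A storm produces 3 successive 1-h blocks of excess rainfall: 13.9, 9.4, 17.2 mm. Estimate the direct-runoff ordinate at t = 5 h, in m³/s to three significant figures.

By discrete convolution, Q_j = Σ (P_i / 10 mm) · U_{j−i}.
At t = 5 h (j=5): Q = (13.9/10)·8.6 + (9.4/10)·11.9 + (17.2/10)·16.6 = 51.7 m³/s.

Q ≈ 51.7 m³/s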